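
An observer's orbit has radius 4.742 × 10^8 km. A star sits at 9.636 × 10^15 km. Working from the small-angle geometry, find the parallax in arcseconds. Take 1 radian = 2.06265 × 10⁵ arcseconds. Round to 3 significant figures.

0.0102 arcsec

θ ≈ B/d = (4.742 × 10^8) / (9.636 × 10^15) = 4.9211 × 10^-8 rad.
In arcseconds: 4.9211 × 10^-8 × 206265 = 0.010151″.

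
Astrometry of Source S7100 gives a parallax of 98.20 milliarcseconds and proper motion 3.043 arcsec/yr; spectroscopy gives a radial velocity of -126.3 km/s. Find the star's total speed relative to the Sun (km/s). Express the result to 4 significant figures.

193.7 km/s

d = 1/p = 1/0.09820″ = 10.183 pc.
v_t = 4.740 μ d = 4.740 × 3.043 × 10.183 = 146.88 km/s.
v = √(v_r² + v_t²) = √((-126.3)² + 146.88²) = √37525.4 = 193.71 km/s.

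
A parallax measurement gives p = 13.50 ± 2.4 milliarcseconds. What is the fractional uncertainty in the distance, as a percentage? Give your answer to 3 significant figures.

For d = 1/p, |σ_d/d| = |σ_p/p|.
σ_p/p = 2.4 / 13.50 = 0.17778 = 17.778%.

17.8%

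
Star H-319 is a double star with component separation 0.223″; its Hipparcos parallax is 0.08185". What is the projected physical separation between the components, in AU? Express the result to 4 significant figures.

d = 1/p = 1/0.08185″ = 12.217 pc.
At distance d (pc), an angle of θ arcsec spans θ·d AU: s = 0.223 × 12.217 = 2.7244 AU.

2.724 AU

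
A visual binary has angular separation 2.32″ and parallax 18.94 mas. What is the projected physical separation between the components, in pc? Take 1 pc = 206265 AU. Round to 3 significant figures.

0.000594 pc

d = 1/p = 1/0.01894″ = 52.798 pc.
At distance d (pc), an angle of θ arcsec spans θ·d AU: s = 2.32 × 52.798 = 122.49 AU.
= 122.49 / 206265 = 0.00059385 pc.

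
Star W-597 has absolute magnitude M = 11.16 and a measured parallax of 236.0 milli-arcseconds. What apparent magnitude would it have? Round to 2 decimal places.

m = 9.30

d = 1/p = 1/0.2360″ = 4.2373 pc.
m − M = 5 log₁₀ d − 5 = 5 log₁₀(4.2373) − 5 = 3.1354 − 5 = -1.8646.
m = M + (m − M) = 11.16 + (-1.8646) = 9.30.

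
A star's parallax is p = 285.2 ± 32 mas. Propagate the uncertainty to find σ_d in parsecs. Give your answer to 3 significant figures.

d = 1/p, so σ_d = σ_p / p².
σ_d = 0.0320 / (0.2852)² = 0.0320 / 0.081339 = 0.39342 pc.

0.393 pc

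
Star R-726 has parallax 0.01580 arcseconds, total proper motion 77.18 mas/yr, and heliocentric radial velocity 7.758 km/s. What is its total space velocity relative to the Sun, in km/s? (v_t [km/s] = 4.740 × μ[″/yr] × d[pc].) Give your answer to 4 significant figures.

24.42 km/s

d = 1/p = 1/0.01580″ = 63.291 pc.
μ = 77.18 mas/yr = 0.07718 ″/yr.
v_t = 4.740 μ d = 4.740 × 0.07718 × 63.291 = 23.154 km/s.
v = √(v_r² + v_t²) = √(7.758² + 23.154²) = √596.294 = 24.419 km/s.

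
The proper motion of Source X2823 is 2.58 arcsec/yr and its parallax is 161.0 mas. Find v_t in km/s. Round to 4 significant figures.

d = 1/p = 1/0.1610″ = 6.2112 pc.
v_t = 4.74 × μ × d = 4.74 × 2.58 × 6.2112 = 75.958 km/s.

75.96 km/s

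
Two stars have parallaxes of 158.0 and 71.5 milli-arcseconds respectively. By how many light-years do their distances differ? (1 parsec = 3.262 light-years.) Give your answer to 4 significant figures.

24.98 ly

d_A = 1/0.1580″ = 6.3291 pc; d_B = 1/0.07150″ = 13.986 pc.
|d_B − d_A| = |13.986 − 6.3291| = 7.6569 pc = 7.6569 × 3.262 ly = 24.977 ly.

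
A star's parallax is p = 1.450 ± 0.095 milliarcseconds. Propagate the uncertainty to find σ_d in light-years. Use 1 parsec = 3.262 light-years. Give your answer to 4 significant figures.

147.4 ly

d = 1/p, so σ_d = σ_p / p².
σ_d = 0.0000950 / (0.001450)² = 0.0000950 / 0.0000021025 = 45.184 pc = 45.184 × 3.262 ly = 147.39 ly.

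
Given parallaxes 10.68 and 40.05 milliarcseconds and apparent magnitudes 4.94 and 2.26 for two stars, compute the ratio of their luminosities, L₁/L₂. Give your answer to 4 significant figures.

L₁/L₂ = 1.191

d₁ = 1/p₁ = 1/0.01068″ = 93.633 pc; d₂ = 1/p₂ = 1/0.04005″ = 24.969 pc.
M₁ = m₁ − 5 log₁₀ d₁ + 5 = 4.94 − 9.8571 + 5 = 0.0829.
M₂ = 2.26 − 6.9870 + 5 = 0.2730.
L₁/L₂ = 10^(0.4(M₂ − M₁)) = 10^(0.4 × 0.1901) = 10^0.07604 = 1.1914.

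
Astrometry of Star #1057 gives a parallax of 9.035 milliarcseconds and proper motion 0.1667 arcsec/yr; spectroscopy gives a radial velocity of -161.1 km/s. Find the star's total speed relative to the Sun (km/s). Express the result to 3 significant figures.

183 km/s

d = 1/p = 1/0.009035″ = 110.68 pc.
v_t = 4.740 μ d = 4.740 × 0.1667 × 110.68 = 87.455 km/s.
v = √(v_r² + v_t²) = √((-161.1)² + 87.455²) = √33601.6 = 183.31 km/s.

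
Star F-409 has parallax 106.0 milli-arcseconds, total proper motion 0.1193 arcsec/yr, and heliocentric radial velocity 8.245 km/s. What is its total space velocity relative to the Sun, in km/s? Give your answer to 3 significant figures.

9.82 km/s

d = 1/p = 1/0.1060″ = 9.434 pc.
v_t = 4.740 μ d = 4.740 × 0.1193 × 9.434 = 5.3348 km/s.
v = √(v_r² + v_t²) = √(8.245² + 5.3348²) = √96.4401 = 9.8204 km/s.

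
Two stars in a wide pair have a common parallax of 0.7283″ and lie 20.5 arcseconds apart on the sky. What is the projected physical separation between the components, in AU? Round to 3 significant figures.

28.1 AU

d = 1/p = 1/0.7283″ = 1.3731 pc.
At distance d (pc), an angle of θ arcsec spans θ·d AU: s = 20.5 × 1.3731 = 28.149 AU.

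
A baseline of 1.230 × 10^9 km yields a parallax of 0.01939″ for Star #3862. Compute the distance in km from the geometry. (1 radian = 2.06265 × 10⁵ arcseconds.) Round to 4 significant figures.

θ = 0.01939″ = 0.01939/206265 = 9.4005 × 10^-8 rad.
d = B/θ = (1.230 × 10^9) / (9.4005 × 10^-8) = 1.3084 × 10^16 km.

1.308 × 10^16 km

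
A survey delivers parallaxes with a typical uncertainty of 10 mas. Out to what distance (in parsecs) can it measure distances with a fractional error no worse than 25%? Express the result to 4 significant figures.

σ_d/d = σ_p/p, so the condition is σ_p/p ≤ 0.25, i.e. p ≥ σ_p/0.25.
p_min = 10/0.25 = 40 mas = 0.04 arcsec.
d_max = 1/p_min = 1/0.04 = 25 pc.

25.00 pc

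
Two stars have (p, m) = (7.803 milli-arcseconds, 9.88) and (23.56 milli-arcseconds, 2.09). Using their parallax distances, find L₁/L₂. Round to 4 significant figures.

L₁/L₂ = 0.006980

d₁ = 1/p₁ = 1/0.007803″ = 128.16 pc; d₂ = 1/p₂ = 1/0.02356″ = 42.445 pc.
M₁ = m₁ − 5 log₁₀ d₁ + 5 = 9.88 − 10.5388 + 5 = 4.3412.
M₂ = 2.09 − 8.1391 + 5 = -1.0491.
L₁/L₂ = 10^(0.4(M₂ − M₁)) = 10^(0.4 × (-5.3903)) = 10^(-2.15612) = 0.0069804.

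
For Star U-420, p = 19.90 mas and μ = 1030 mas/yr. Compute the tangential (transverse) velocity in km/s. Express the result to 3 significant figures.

245 km/s

d = 1/p = 1/0.01990″ = 50.251 pc.
μ = 1030 mas/yr = 1.03 ″/yr.
v_t = 4.74 × μ × d = 4.74 × 1.03 × 50.251 = 245.34 km/s.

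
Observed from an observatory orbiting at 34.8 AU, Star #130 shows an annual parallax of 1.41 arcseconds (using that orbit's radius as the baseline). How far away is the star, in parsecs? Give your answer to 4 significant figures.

24.68 pc

With baseline B (in AU) and parallax p (in arcsec), d = B/p parsecs.
d = 34.8 / 1.41 = 24.681 pc.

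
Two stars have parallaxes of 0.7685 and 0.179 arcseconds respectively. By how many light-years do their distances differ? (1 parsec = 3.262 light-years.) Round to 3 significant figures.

d_A = 1/0.7685″ = 1.3012 pc; d_B = 1/0.1790″ = 5.5866 pc.
|d_B − d_A| = |5.5866 − 1.3012| = 4.2854 pc = 4.2854 × 3.262 ly = 13.979 ly.

14.0 ly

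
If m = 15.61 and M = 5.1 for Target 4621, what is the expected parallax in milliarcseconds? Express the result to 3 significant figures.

m − M = 15.61 − 5.1 = 10.51.
d = 10^((m−M)/5 + 1) = 10^3.102 = 1264.7 pc.
p = 1/d = 1/1264.7 = 0.0007907 arcsec = 0.7907 mas.

0.791 mas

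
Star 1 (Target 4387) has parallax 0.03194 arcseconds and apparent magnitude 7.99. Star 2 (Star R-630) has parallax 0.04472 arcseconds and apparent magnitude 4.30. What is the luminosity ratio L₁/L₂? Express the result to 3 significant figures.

L₁/L₂ = 0.0655

d₁ = 1/p₁ = 1/0.03194″ = 31.309 pc; d₂ = 1/p₂ = 1/0.04472″ = 22.361 pc.
M₁ = m₁ − 5 log₁₀ d₁ + 5 = 7.99 − 7.4783 + 5 = 5.5117.
M₂ = 4.30 − 6.7475 + 5 = 2.5525.
L₁/L₂ = 10^(0.4(M₂ − M₁)) = 10^(0.4 × (-2.9592)) = 10^(-1.18368) = 0.065512.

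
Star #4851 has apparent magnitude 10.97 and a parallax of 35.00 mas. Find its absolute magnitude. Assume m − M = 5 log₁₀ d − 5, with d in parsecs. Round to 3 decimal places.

M = 8.690

d = 1/p = 1/0.03500″ = 28.571 pc.
m − M = 5 log₁₀(28.571) − 5 = 7.2796 − 5 = 2.2796.
M = m − (m − M) = 10.97 − 2.2796 = 8.690.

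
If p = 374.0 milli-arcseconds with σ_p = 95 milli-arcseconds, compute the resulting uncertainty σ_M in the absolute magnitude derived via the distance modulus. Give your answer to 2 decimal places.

σ_M = 0.55 mag

M = m − 5 log₁₀ d + 5 = m + 5 log₁₀ p + 5, so ∂M/∂p = 5/(p ln 10).
σ_M = (5/ln 10) · (σ_p/p) = 2.1715 × 95/374.0 = 2.1715 × 0.25401 = 0.55158.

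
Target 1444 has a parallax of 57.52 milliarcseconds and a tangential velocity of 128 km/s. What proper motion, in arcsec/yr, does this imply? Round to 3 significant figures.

1.55 arcsec/yr

d = 1/p = 1/0.05752″ = 17.385 pc.
μ = v_t / (4.74 d) = 128 / (4.74 × 17.385) = 128 / 82.405 = 1.5533 ″/yr.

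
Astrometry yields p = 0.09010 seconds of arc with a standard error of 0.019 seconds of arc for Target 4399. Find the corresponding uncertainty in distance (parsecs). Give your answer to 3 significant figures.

2.34 pc

d = 1/p, so σ_d = σ_p / p².
σ_d = 0.0190 / (0.09010)² = 0.0190 / 0.008118 = 2.3405 pc.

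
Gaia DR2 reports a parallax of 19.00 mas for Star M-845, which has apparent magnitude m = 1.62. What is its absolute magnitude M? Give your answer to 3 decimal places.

d = 1/p = 1/0.01900″ = 52.632 pc.
m − M = 5 log₁₀(52.632) − 5 = 8.6062 − 5 = 3.6062.
M = m − (m − M) = 1.62 − 3.6062 = -1.986.

M = -1.986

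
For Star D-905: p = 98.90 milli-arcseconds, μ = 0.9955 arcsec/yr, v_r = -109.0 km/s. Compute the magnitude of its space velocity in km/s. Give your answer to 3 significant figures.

119 km/s

d = 1/p = 1/0.09890″ = 10.111 pc.
v_t = 4.740 μ d = 4.740 × 0.9955 × 10.111 = 47.71 km/s.
v = √(v_r² + v_t²) = √((-109.0)² + 47.71²) = √14157.2 = 118.98 km/s.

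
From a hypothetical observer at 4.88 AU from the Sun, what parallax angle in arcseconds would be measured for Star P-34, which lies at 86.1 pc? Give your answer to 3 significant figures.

0.0567 arcsec

p (arcsec) = B (AU) / d (pc).
p = 4.88 / 86.1 = 0.056678 arcsec.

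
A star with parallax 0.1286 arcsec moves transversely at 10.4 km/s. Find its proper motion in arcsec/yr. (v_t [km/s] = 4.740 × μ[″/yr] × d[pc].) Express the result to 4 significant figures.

0.2822 arcsec/yr

d = 1/p = 1/0.1286″ = 7.776 pc.
μ = v_t / (4.74 d) = 10.4 / (4.74 × 7.776) = 10.4 / 36.858 = 0.28216 ″/yr.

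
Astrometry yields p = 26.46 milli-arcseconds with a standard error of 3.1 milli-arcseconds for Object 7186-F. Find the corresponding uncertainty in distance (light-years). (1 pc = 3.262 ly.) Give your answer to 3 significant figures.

d = 1/p, so σ_d = σ_p / p².
σ_d = 0.00310 / (0.02646)² = 0.00310 / 0.00070013 = 4.4277 pc = 4.4277 × 3.262 ly = 14.443 ly.

14.4 ly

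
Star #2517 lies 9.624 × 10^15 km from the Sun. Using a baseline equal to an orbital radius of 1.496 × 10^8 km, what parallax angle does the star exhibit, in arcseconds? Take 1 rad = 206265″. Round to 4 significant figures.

θ ≈ B/d = (1.496 × 10^8) / (9.624 × 10^15) = 1.5544 × 10^-8 rad.
In arcseconds: 1.5544 × 10^-8 × 206265 = 0.0032062″.

0.003206 arcsec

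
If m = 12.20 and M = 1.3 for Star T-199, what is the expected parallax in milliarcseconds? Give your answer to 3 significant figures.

0.661 mas

m − M = 12.20 − 1.3 = 10.90.
d = 10^((m−M)/5 + 1) = 10^3.180 = 1513.6 pc.
p = 1/d = 1/1513.6 = 0.00066068 arcsec = 0.66068 mas.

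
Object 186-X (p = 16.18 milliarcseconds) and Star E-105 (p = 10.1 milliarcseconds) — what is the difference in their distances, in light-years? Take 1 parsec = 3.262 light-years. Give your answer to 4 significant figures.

d_A = 1/0.01618″ = 61.805 pc; d_B = 1/0.01010″ = 99.01 pc.
|d_B − d_A| = |99.01 − 61.805| = 37.205 pc = 37.205 × 3.262 ly = 121.36 ly.

121.4 ly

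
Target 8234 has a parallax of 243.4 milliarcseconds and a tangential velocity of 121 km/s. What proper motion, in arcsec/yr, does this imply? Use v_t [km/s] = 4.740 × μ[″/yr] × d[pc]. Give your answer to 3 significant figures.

6.21 arcsec/yr

d = 1/p = 1/0.2434″ = 4.1085 pc.
μ = v_t / (4.74 d) = 121 / (4.74 × 4.1085) = 121 / 19.474 = 6.2134 ″/yr.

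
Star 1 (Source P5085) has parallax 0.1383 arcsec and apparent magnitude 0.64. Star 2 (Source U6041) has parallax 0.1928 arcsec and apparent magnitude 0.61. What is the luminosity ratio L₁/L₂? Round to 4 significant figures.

d₁ = 1/p₁ = 1/0.1383″ = 7.2307 pc; d₂ = 1/p₂ = 1/0.1928″ = 5.1867 pc.
M₁ = m₁ − 5 log₁₀ d₁ + 5 = 0.64 − 4.2959 + 5 = 1.3441.
M₂ = 0.61 − 3.5745 + 5 = 2.0355.
L₁/L₂ = 10^(0.4(M₂ − M₁)) = 10^(0.4 × 0.6914) = 10^0.27656 = 1.8904.

L₁/L₂ = 1.890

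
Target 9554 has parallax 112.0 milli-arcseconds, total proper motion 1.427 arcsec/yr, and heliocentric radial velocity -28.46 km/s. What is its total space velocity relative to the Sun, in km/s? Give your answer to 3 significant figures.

66.8 km/s

d = 1/p = 1/0.1120″ = 8.9286 pc.
v_t = 4.740 μ d = 4.740 × 1.427 × 8.9286 = 60.393 km/s.
v = √(v_r² + v_t²) = √((-28.46)² + 60.393²) = √4457.29 = 66.763 km/s.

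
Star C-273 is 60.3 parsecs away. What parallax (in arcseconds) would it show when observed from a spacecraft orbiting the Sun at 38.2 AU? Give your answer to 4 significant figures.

p (arcsec) = B (AU) / d (pc).
p = 38.2 / 60.3 = 0.6335 arcsec.

0.6335 arcsec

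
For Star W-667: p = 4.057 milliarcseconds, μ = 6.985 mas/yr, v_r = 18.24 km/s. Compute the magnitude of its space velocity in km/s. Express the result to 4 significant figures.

d = 1/p = 1/0.004057″ = 246.49 pc.
μ = 6.985 mas/yr = 0.006985 ″/yr.
v_t = 4.740 μ d = 4.740 × 0.006985 × 246.49 = 8.161 km/s.
v = √(v_r² + v_t²) = √(18.24² + 8.161²) = √399.3 = 19.982 km/s.

19.98 km/s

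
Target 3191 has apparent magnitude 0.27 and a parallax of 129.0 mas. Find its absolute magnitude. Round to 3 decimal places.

M = 0.823

d = 1/p = 1/0.1290″ = 7.7519 pc.
m − M = 5 log₁₀(7.7519) − 5 = 4.4470 − 5 = -0.5530.
M = m − (m − M) = 0.27 − (-0.5530) = 0.823.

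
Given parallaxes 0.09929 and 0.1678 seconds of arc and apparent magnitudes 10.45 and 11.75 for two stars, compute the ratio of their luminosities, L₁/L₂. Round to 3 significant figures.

L₁/L₂ = 9.46

d₁ = 1/p₁ = 1/0.09929″ = 10.072 pc; d₂ = 1/p₂ = 1/0.1678″ = 5.9595 pc.
M₁ = m₁ − 5 log₁₀ d₁ + 5 = 10.45 − 5.0156 + 5 = 10.4344.
M₂ = 11.75 − 3.8760 + 5 = 12.8740.
L₁/L₂ = 10^(0.4(M₂ − M₁)) = 10^(0.4 × 2.4396) = 10^0.97584 = 9.4589.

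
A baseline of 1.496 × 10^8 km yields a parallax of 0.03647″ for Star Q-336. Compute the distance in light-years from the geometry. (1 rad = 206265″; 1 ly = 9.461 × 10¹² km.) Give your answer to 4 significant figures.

89.43 ly

θ = 0.03647″ = 0.03647/206265 = 1.7681 × 10^-7 rad.
d = B/θ = (1.496 × 10^8) / (1.7681 × 10^-7) = 8.4611 × 10^14 km = (8.4611 × 10^14) / (9.461 × 10^12) ly = 89.431 ly.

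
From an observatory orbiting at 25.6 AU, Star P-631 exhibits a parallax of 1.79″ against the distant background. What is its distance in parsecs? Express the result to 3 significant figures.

With baseline B (in AU) and parallax p (in arcsec), d = B/p parsecs.
d = 25.6 / 1.79 = 14.302 pc.

14.3 pc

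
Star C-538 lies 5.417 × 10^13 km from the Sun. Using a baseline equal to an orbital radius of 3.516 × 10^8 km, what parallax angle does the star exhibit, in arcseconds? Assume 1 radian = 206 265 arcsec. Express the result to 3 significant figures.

1.34 arcsec

θ ≈ B/d = (3.516 × 10^8) / (5.417 × 10^13) = 6.4907 × 10^-6 rad.
In arcseconds: 6.4907 × 10^-6 × 206265 = 1.3388″.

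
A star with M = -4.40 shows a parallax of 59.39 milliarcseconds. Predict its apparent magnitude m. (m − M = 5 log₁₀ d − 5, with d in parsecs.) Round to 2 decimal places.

m = -3.27

d = 1/p = 1/0.05939″ = 16.838 pc.
m − M = 5 log₁₀ d − 5 = 5 log₁₀(16.838) − 5 = 6.1315 − 5 = 1.1315.
m = M + (m − M) = -4.40 + 1.1315 = -3.27.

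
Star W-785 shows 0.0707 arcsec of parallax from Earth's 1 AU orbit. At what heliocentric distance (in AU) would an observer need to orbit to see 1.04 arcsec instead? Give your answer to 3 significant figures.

14.7 AU

Parallax scales linearly with baseline: p ∝ B, so B = p_target / p_Earth × 1 AU.
B = 1.04 / 0.0707 = 14.71 AU.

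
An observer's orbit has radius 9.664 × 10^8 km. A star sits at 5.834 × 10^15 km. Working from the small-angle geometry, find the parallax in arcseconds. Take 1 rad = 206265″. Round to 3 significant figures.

θ ≈ B/d = (9.664 × 10^8) / (5.834 × 10^15) = 1.6565 × 10^-7 rad.
In arcseconds: 1.6565 × 10^-7 × 206265 = 0.034168″.

0.0342 arcsec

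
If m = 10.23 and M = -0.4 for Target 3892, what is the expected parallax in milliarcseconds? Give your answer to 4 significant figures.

m − M = 10.23 − (-0.4) = 10.63.
d = 10^((m−M)/5 + 1) = 10^3.126 = 1336.6 pc.
p = 1/d = 1/1336.6 = 0.00074817 arcsec = 0.74817 mas.

0.7482 mas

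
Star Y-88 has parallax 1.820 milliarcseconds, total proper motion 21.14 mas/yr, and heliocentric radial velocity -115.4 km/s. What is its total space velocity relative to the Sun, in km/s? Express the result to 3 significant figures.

128 km/s

d = 1/p = 1/0.001820″ = 549.45 pc.
μ = 21.14 mas/yr = 0.02114 ″/yr.
v_t = 4.740 μ d = 4.740 × 0.02114 × 549.45 = 55.057 km/s.
v = √(v_r² + v_t²) = √((-115.4)² + 55.057²) = √16348.4 = 127.86 km/s.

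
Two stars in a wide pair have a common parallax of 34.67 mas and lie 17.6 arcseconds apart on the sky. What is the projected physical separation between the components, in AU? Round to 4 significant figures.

507.6 AU

d = 1/p = 1/0.03467″ = 28.843 pc.
At distance d (pc), an angle of θ arcsec spans θ·d AU: s = 17.6 × 28.843 = 507.64 AU.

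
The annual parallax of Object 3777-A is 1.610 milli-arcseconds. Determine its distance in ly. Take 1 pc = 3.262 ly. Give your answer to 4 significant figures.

2026 ly

p = 1.610 milli-arcseconds = 0.001610 arcsec.
d = 1/p = 1/0.001610 = 621.12 pc.
In light-years: 621.12 × 3.262 = 2026.1 ly.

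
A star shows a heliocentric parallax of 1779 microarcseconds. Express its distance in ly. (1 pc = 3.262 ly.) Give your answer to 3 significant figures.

1830 ly

p = 1779 microarcseconds = 0.001779 arcsec.
d = 1/p = 1/0.001779 = 562.11 pc.
In light-years: 562.11 × 3.262 = 1833.6 ly.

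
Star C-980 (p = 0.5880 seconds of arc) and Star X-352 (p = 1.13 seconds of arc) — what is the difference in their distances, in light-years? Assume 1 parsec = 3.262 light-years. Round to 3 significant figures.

d_A = 1/0.5880″ = 1.7007 pc; d_B = 1/1.130″ = 0.88496 pc.
|d_B − d_A| = |0.88496 − 1.7007| = 0.81574 pc = 0.81574 × 3.262 ly = 2.6609 ly.

2.66 ly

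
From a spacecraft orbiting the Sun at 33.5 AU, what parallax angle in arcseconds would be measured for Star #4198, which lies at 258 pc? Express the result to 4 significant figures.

0.1298 arcsec

p (arcsec) = B (AU) / d (pc).
p = 33.5 / 258 = 0.12984 arcsec.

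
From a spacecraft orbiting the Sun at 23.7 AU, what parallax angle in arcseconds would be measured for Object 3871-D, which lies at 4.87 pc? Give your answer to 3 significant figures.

p (arcsec) = B (AU) / d (pc).
p = 23.7 / 4.87 = 4.8665 arcsec.

4.87 arcsec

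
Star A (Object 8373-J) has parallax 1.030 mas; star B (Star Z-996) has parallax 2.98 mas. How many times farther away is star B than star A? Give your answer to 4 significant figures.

0.3456

Since d = 1/p, d_B/d_A = p_A/p_B.
= 1.030 / 2.98 = 0.34564.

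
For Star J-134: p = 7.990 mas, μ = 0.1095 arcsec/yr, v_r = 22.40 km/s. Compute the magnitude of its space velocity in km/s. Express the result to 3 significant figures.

d = 1/p = 1/0.007990″ = 125.16 pc.
v_t = 4.740 μ d = 4.740 × 0.1095 × 125.16 = 64.962 km/s.
v = √(v_r² + v_t²) = √(22.40² + 64.962²) = √4721.82 = 68.716 km/s.

68.7 km/s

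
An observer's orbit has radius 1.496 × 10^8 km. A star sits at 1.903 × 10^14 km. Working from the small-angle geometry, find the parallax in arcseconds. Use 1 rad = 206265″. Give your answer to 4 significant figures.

θ ≈ B/d = (1.496 × 10^8) / (1.903 × 10^14) = 7.8613 × 10^-7 rad.
In arcseconds: 7.8613 × 10^-7 × 206265 = 0.16215″.

0.1622 arcsec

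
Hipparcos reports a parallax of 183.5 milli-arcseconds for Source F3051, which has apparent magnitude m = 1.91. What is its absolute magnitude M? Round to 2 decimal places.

M = 3.23

d = 1/p = 1/0.1835″ = 5.4496 pc.
m − M = 5 log₁₀(5.4496) − 5 = 3.6818 − 5 = -1.3182.
M = m − (m − M) = 1.91 − (-1.3182) = 3.23.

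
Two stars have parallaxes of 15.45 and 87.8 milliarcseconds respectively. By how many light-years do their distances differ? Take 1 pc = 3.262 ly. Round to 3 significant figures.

174 ly

d_A = 1/0.01545″ = 64.725 pc; d_B = 1/0.08780″ = 11.39 pc.
|d_B − d_A| = |11.39 − 64.725| = 53.335 pc = 53.335 × 3.262 ly = 173.98 ly.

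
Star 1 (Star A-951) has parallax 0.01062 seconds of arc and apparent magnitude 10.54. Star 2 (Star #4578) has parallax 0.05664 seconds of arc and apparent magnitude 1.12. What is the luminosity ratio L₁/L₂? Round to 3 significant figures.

L₁/L₂ = 0.00485

d₁ = 1/p₁ = 1/0.01062″ = 94.162 pc; d₂ = 1/p₂ = 1/0.05664″ = 17.655 pc.
M₁ = m₁ − 5 log₁₀ d₁ + 5 = 10.54 − 9.8694 + 5 = 5.6706.
M₂ = 1.12 − 6.2343 + 5 = -0.1143.
L₁/L₂ = 10^(0.4(M₂ − M₁)) = 10^(0.4 × (-5.7849)) = 10^(-2.31396) = 0.0048533.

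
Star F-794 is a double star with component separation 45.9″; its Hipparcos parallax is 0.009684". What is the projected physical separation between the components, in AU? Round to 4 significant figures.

d = 1/p = 1/0.009684″ = 103.26 pc.
At distance d (pc), an angle of θ arcsec spans θ·d AU: s = 45.9 × 103.26 = 4739.6 AU.

4740 AU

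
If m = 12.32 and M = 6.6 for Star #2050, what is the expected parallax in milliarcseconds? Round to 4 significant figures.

7.178 mas

m − M = 12.32 − 6.6 = 5.72.
d = 10^((m−M)/5 + 1) = 10^2.144 = 139.32 pc.
p = 1/d = 1/139.32 = 0.0071777 arcsec = 7.1777 mas.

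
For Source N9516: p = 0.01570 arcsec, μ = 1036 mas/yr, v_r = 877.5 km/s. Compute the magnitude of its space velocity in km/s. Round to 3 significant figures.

d = 1/p = 1/0.01570″ = 63.694 pc.
μ = 1036 mas/yr = 1.036 ″/yr.
v_t = 4.740 μ d = 4.740 × 1.036 × 63.694 = 312.78 km/s.
v = √(v_r² + v_t²) = √(877.5² + 312.78²) = √867838 = 931.58 km/s.

932 km/s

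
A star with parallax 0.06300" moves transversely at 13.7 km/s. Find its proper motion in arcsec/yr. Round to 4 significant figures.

d = 1/p = 1/0.06300″ = 15.873 pc.
μ = v_t / (4.74 d) = 13.7 / (4.74 × 15.873) = 13.7 / 75.238 = 0.18209 ″/yr.

0.1821 arcsec/yr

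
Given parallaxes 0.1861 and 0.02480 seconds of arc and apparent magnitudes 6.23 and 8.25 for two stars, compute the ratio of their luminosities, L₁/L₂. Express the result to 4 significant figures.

d₁ = 1/p₁ = 1/0.1861″ = 5.3735 pc; d₂ = 1/p₂ = 1/0.02480″ = 40.323 pc.
M₁ = m₁ − 5 log₁₀ d₁ + 5 = 6.23 − 3.6513 + 5 = 7.5787.
M₂ = 8.25 − 8.0278 + 5 = 5.2222.
L₁/L₂ = 10^(0.4(M₂ − M₁)) = 10^(0.4 × (-2.3565)) = 10^(-0.94260) = 0.11413.

L₁/L₂ = 0.1141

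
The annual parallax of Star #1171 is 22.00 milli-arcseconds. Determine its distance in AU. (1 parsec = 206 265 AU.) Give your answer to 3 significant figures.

p = 22.00 milli-arcseconds = 0.02200 arcsec.
d = 1/p = 1/0.02200 = 45.455 pc.
In AU: 45.455 × 206265 = 9.3758 × 10^6 AU.

9.38 × 10^6 AU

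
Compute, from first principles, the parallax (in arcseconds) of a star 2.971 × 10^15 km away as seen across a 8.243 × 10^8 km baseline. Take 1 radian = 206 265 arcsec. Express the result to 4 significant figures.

0.05723 arcsec

θ ≈ B/d = (8.243 × 10^8) / (2.971 × 10^15) = 2.7745 × 10^-7 rad.
In arcseconds: 2.7745 × 10^-7 × 206265 = 0.057228″.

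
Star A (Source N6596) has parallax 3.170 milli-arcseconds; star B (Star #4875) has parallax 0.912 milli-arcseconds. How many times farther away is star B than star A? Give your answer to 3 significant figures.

3.48

Since d = 1/p, d_B/d_A = p_A/p_B.
= 3.170 / 0.912 = 3.4759.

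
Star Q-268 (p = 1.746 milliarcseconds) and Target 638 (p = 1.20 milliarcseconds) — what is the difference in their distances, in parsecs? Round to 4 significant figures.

d_A = 1/0.001746″ = 572.74 pc; d_B = 1/0.001200″ = 833.33 pc.
|d_B − d_A| = |833.33 − 572.74| = 260.59 pc.

260.6 pc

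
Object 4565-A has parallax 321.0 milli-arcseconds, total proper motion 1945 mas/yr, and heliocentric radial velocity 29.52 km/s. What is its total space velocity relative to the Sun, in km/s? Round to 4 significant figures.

41.19 km/s

d = 1/p = 1/0.3210″ = 3.1153 pc.
μ = 1945 mas/yr = 1.945 ″/yr.
v_t = 4.740 μ d = 4.740 × 1.945 × 3.1153 = 28.721 km/s.
v = √(v_r² + v_t²) = √(29.52² + 28.721²) = √1696.33 = 41.187 km/s.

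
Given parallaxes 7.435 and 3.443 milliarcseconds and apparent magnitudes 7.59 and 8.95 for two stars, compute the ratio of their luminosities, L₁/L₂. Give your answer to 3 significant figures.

L₁/L₂ = 0.750

d₁ = 1/p₁ = 1/0.007435″ = 134.5 pc; d₂ = 1/p₂ = 1/0.003443″ = 290.44 pc.
M₁ = m₁ − 5 log₁₀ d₁ + 5 = 7.59 − 10.6436 + 5 = 1.9464.
M₂ = 8.95 − 12.3153 + 5 = 1.6347.
L₁/L₂ = 10^(0.4(M₂ − M₁)) = 10^(0.4 × (-0.3117)) = 10^(-0.12468) = 0.75045.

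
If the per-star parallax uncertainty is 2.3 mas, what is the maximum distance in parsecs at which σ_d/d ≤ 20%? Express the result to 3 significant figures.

σ_d/d = σ_p/p, so the condition is σ_p/p ≤ 0.20, i.e. p ≥ σ_p/0.20.
p_min = 2.3/0.20 = 11.5 mas = 0.0115 arcsec.
d_max = 1/p_min = 1/0.0115 = 86.957 pc.

87.0 pc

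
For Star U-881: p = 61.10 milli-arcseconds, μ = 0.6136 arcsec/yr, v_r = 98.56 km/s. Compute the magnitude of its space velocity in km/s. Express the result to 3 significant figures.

109 km/s

d = 1/p = 1/0.06110″ = 16.367 pc.
v_t = 4.740 μ d = 4.740 × 0.6136 × 16.367 = 47.603 km/s.
v = √(v_r² + v_t²) = √(98.56² + 47.603²) = √11980.1 = 109.45 km/s.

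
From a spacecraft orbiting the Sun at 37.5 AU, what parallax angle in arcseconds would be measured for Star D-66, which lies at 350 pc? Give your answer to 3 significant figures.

0.107 arcsec

p (arcsec) = B (AU) / d (pc).
p = 37.5 / 350 = 0.10714 arcsec.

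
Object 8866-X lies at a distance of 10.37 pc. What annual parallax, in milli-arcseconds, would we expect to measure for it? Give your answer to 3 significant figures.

96.4 mas

p = 1/d = 1/10.37 = 0.096432 arcsec.
= 0.096432 × 1000 = 96.432 mas.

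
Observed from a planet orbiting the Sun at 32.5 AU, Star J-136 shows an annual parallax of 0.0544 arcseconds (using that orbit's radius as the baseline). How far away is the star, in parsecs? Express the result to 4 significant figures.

597.4 pc

With baseline B (in AU) and parallax p (in arcsec), d = B/p parsecs.
d = 32.5 / 0.0544 = 597.43 pc.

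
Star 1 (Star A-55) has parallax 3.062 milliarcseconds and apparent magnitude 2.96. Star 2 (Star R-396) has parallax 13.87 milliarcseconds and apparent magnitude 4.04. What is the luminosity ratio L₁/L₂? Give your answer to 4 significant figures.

d₁ = 1/p₁ = 1/0.003062″ = 326.58 pc; d₂ = 1/p₂ = 1/0.01387″ = 72.098 pc.
M₁ = m₁ − 5 log₁₀ d₁ + 5 = 2.96 − 12.5699 + 5 = -4.6099.
M₂ = 4.04 − 9.2896 + 5 = -0.2496.
L₁/L₂ = 10^(0.4(M₂ − M₁)) = 10^(0.4 × 4.3603) = 10^1.74412 = 55.478.

L₁/L₂ = 55.48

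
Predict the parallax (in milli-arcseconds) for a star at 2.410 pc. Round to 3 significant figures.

415 mas

p = 1/d = 1/2.41 = 0.41494 arcsec.
= 0.41494 × 1000 = 414.94 mas.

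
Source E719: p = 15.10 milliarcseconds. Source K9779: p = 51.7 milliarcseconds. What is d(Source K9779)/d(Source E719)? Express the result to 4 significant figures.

Since d = 1/p, d_B/d_A = p_A/p_B.
= 15.10 / 51.7 = 0.29207.

0.2921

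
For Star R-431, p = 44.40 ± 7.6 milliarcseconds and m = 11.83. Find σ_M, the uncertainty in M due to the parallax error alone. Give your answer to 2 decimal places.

σ_M = 0.37 mag

M = m − 5 log₁₀ d + 5 = m + 5 log₁₀ p + 5, so ∂M/∂p = 5/(p ln 10).
σ_M = (5/ln 10) · (σ_p/p) = 2.1715 × 7.6/44.40 = 2.1715 × 0.17117 = 0.3717.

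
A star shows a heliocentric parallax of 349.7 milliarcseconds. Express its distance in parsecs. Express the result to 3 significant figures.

2.86 pc

p = 349.7 milliarcseconds = 0.3497 arcsec.
d = 1/p = 1/0.3497 = 2.8596 pc.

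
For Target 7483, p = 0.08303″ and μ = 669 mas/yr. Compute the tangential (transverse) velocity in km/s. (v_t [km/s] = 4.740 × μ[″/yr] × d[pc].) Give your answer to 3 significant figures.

d = 1/p = 1/0.08303″ = 12.044 pc.
μ = 669 mas/yr = 0.669 ″/yr.
v_t = 4.74 × μ × d = 4.74 × 0.669 × 12.044 = 38.192 km/s.

38.2 km/s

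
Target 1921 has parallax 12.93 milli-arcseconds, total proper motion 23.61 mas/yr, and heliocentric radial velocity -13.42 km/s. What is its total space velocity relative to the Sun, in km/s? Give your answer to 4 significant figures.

d = 1/p = 1/0.01293″ = 77.34 pc.
μ = 23.61 mas/yr = 0.02361 ″/yr.
v_t = 4.740 μ d = 4.740 × 0.02361 × 77.34 = 8.6552 km/s.
v = √(v_r² + v_t²) = √((-13.42)² + 8.6552²) = √255.009 = 15.969 km/s.

15.97 km/s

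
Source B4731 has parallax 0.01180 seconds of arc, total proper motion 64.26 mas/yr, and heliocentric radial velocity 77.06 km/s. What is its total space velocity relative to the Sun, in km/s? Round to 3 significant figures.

d = 1/p = 1/0.01180″ = 84.746 pc.
μ = 64.26 mas/yr = 0.06426 ″/yr.
v_t = 4.740 μ d = 4.740 × 0.06426 × 84.746 = 25.813 km/s.
v = √(v_r² + v_t²) = √(77.06² + 25.813²) = √6604.55 = 81.268 km/s.

81.3 km/s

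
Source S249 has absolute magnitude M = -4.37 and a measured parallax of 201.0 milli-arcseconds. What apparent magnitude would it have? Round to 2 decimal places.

m = -5.89

d = 1/p = 1/0.2010″ = 4.9751 pc.
m − M = 5 log₁₀ d − 5 = 5 log₁₀(4.9751) − 5 = 3.4840 − 5 = -1.5160.
m = M + (m − M) = -4.37 + (-1.5160) = -5.89.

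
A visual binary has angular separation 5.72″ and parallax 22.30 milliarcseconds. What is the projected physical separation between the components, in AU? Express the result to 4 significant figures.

256.5 AU

d = 1/p = 1/0.02230″ = 44.843 pc.
At distance d (pc), an angle of θ arcsec spans θ·d AU: s = 5.72 × 44.843 = 256.5 AU.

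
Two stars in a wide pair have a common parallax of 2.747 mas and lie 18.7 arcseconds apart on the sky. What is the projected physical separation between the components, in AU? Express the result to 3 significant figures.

d = 1/p = 1/0.002747″ = 364.03 pc.
At distance d (pc), an angle of θ arcsec spans θ·d AU: s = 18.7 × 364.03 = 6807.4 AU.

6810 AU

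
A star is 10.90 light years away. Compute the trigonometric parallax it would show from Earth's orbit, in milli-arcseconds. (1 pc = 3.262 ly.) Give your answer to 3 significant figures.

299 mas

d = 10.90 ly ÷ 3.262 = 3.3415 pc.
p = 1/d = 1/3.3415 = 0.29927 arcsec.
= 0.29927 × 1000 = 299.27 mas.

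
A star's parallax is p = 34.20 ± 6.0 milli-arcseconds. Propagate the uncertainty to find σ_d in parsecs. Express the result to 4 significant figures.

5.130 pc

d = 1/p, so σ_d = σ_p / p².
σ_d = 0.00600 / (0.03420)² = 0.00600 / 0.0011696 = 5.13 pc.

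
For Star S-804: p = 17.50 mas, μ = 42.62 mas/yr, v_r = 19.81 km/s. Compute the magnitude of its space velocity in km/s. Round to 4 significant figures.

22.93 km/s

d = 1/p = 1/0.01750″ = 57.143 pc.
μ = 42.62 mas/yr = 0.04262 ″/yr.
v_t = 4.740 μ d = 4.740 × 0.04262 × 57.143 = 11.544 km/s.
v = √(v_r² + v_t²) = √(19.81² + 11.544²) = √525.7 = 22.928 km/s.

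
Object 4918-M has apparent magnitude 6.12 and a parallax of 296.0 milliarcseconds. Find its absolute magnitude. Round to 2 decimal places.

M = 8.48

d = 1/p = 1/0.2960″ = 3.3784 pc.
m − M = 5 log₁₀(3.3784) − 5 = 2.6436 − 5 = -2.3564.
M = m − (m − M) = 6.12 − (-2.3564) = 8.48.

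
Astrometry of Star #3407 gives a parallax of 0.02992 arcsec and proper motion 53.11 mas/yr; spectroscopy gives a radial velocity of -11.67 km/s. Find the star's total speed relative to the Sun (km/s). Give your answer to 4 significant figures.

14.39 km/s

d = 1/p = 1/0.02992″ = 33.422 pc.
μ = 53.11 mas/yr = 0.05311 ″/yr.
v_t = 4.740 μ d = 4.740 × 0.05311 × 33.422 = 8.4137 km/s.
v = √(v_r² + v_t²) = √((-11.67)² + 8.4137²) = √206.979 = 14.387 km/s.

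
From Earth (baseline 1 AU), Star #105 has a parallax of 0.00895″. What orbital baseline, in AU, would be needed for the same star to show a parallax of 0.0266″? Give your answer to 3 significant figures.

Parallax scales linearly with baseline: p ∝ B, so B = p_target / p_Earth × 1 AU.
B = 0.0266 / 0.00895 = 2.9721 AU.

2.97 AU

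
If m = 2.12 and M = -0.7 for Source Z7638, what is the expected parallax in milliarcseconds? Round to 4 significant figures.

27.29 mas

m − M = 2.12 − (-0.7) = 2.82.
d = 10^((m−M)/5 + 1) = 10^1.564 = 36.644 pc.
p = 1/d = 1/36.644 = 0.02729 arcsec = 27.29 mas.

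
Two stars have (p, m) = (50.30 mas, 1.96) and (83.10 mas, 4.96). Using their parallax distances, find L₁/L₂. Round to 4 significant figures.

d₁ = 1/p₁ = 1/0.05030″ = 19.881 pc; d₂ = 1/p₂ = 1/0.08310″ = 12.034 pc.
M₁ = m₁ − 5 log₁₀ d₁ + 5 = 1.96 − 6.4922 + 5 = 0.4678.
M₂ = 4.96 − 5.4021 + 5 = 4.5579.
L₁/L₂ = 10^(0.4(M₂ − M₁)) = 10^(0.4 × 4.0901) = 10^1.63604 = 43.255.

L₁/L₂ = 43.26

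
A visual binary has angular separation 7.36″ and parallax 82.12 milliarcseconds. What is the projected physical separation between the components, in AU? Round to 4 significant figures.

d = 1/p = 1/0.08212″ = 12.177 pc.
At distance d (pc), an angle of θ arcsec spans θ·d AU: s = 7.36 × 12.177 = 89.623 AU.

89.62 AU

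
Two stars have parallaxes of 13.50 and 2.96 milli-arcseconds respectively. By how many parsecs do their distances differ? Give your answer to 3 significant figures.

d_A = 1/0.01350″ = 74.074 pc; d_B = 1/0.002960″ = 337.84 pc.
|d_B − d_A| = |337.84 − 74.074| = 263.77 pc.

264 pc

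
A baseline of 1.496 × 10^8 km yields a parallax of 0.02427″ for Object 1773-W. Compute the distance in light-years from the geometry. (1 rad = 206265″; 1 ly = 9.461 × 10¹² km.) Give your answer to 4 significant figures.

θ = 0.02427″ = 0.02427/206265 = 1.1766 × 10^-7 rad.
d = B/θ = (1.496 × 10^8) / (1.1766 × 10^-7) = 1.2715 × 10^15 km = (1.2715 × 10^15) / (9.461 × 10^12) ly = 134.39 ly.

134.4 ly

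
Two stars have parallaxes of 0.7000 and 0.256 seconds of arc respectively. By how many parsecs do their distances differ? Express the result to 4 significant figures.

d_A = 1/0.7000″ = 1.4286 pc; d_B = 1/0.2560″ = 3.9063 pc.
|d_B − d_A| = |3.9063 − 1.4286| = 2.4777 pc.

2.478 pc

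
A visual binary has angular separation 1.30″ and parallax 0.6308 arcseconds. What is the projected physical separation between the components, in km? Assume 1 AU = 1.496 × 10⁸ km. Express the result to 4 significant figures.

d = 1/p = 1/0.6308″ = 1.5853 pc.
At distance d (pc), an angle of θ arcsec spans θ·d AU: s = 1.30 × 1.5853 = 2.0609 AU.
= 2.0609 × 1.496 × 10⁸ km = 3.0831 × 10^8 km.

3.083 × 10^8 km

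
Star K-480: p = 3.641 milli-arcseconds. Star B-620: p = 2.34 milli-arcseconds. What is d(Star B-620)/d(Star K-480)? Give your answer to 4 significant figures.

Since d = 1/p, d_B/d_A = p_A/p_B.
= 3.641 / 2.34 = 1.556.

1.556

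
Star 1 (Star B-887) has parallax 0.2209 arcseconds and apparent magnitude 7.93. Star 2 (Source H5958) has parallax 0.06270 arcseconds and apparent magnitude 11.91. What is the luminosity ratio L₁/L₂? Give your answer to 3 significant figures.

d₁ = 1/p₁ = 1/0.2209″ = 4.5269 pc; d₂ = 1/p₂ = 1/0.06270″ = 15.949 pc.
M₁ = m₁ − 5 log₁₀ d₁ + 5 = 7.93 − 3.2790 + 5 = 9.6510.
M₂ = 11.91 − 6.0137 + 5 = 10.8963.
L₁/L₂ = 10^(0.4(M₂ − M₁)) = 10^(0.4 × 1.2453) = 10^0.49812 = 3.1486.

L₁/L₂ = 3.15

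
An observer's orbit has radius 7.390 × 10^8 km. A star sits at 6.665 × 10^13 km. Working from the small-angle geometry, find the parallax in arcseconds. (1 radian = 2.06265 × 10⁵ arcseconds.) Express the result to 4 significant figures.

θ ≈ B/d = (7.390 × 10^8) / (6.665 × 10^13) = 1.1088 × 10^-5 rad.
In arcseconds: 1.1088 × 10^-5 × 206265 = 2.2871″.

2.287 arcsec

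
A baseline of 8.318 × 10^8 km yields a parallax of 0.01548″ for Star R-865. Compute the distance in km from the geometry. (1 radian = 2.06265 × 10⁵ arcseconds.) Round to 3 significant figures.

1.11 × 10^16 km

θ = 0.01548″ = 0.01548/206265 = 7.5049 × 10^-8 rad.
d = B/θ = (8.318 × 10^8) / (7.5049 × 10^-8) = 1.1083 × 10^16 km.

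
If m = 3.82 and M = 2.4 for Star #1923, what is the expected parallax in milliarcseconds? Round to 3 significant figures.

52.0 mas

m − M = 3.82 − 2.4 = 1.42.
d = 10^((m−M)/5 + 1) = 10^1.284 = 19.231 pc.
p = 1/d = 1/19.231 = 0.051999 arcsec = 51.999 mas.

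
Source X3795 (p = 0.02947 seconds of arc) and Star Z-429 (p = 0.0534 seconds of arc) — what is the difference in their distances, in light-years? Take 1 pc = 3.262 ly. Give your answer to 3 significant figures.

d_A = 1/0.02947″ = 33.933 pc; d_B = 1/0.05340″ = 18.727 pc.
|d_B − d_A| = |18.727 − 33.933| = 15.206 pc = 15.206 × 3.262 ly = 49.602 ly.

49.6 ly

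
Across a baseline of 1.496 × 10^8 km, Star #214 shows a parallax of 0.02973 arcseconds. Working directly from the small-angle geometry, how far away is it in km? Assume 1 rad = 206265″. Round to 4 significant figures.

θ = 0.02973″ = 0.02973/206265 = 1.4413 × 10^-7 rad.
d = B/θ = (1.496 × 10^8) / (1.4413 × 10^-7) = 1.0380 × 10^15 km.

1.038 × 10^15 km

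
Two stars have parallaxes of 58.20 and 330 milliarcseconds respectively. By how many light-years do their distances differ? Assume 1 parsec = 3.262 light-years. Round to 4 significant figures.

46.16 ly

d_A = 1/0.05820″ = 17.182 pc; d_B = 1/0.3300″ = 3.0303 pc.
|d_B − d_A| = |3.0303 − 17.182| = 14.152 pc = 14.152 × 3.262 ly = 46.164 ly.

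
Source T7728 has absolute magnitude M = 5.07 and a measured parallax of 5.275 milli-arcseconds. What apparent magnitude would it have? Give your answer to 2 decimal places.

m = 11.46

d = 1/p = 1/0.005275″ = 189.57 pc.
m − M = 5 log₁₀ d − 5 = 5 log₁₀(189.57) − 5 = 11.3888 − 5 = 6.3888.
m = M + (m − M) = 5.07 + 6.3888 = 11.46.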